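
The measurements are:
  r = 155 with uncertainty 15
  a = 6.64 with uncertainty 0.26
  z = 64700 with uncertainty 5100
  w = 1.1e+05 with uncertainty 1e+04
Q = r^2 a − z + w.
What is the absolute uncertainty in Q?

Let p = r^2·a = 1.6e+05. δp/p = √((2·δr/r)² + (1·δa/a)²) = √(0.0375 + 0.00153) = 0.197, so δp = 31500.
Q = p − z + w: δQ = √(δp² + δz² + δw²) = √(9.92e+08 + 2.6e+07 + 1e+08) = 33400

33400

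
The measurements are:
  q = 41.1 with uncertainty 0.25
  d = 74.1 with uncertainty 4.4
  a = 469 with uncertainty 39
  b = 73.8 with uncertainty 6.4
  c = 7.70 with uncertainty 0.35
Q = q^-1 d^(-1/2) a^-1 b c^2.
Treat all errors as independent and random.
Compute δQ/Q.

Since Q is a product/quotient, work with relative uncertainties:
  (-1·δq/q)² = (-1×0.00608)² = 3.7e-05;  (−½·δd/d)² = (-0.5×0.0594)² = 0.000881;  (-1·δa/a)² = (-1×0.0832)² = 0.00691;  (1·δb/b)² = (1×0.0867)² = 0.00752;  (2·δc/c)² = (2×0.0455)² = 0.00826
δQ/Q = √(0.0236) = 0.154

0.154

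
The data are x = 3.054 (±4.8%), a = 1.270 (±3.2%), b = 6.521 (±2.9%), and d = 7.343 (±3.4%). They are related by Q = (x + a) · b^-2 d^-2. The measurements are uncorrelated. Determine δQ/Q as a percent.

Let u = x + a = 4.324. δu = √(δx² + δa²) = √(0.0215 + 0.00165) = 0.152, so δu/u = 0.0352.
Q is then a monomial in u, b, d:
δQ/Q = √((δu/u)² + (-2·δb/b)² + (-2·δd/d)²) = √(0.00124 + 0.00336 + 0.00462) = 0.0961

9.61%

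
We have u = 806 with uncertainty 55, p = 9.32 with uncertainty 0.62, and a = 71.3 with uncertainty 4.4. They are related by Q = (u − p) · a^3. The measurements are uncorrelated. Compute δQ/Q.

Let w = u − p = 797. δw = √(δu² + δp²) = √(3020 + 0.384) = 55.0, so δw/w = 0.0690.
Q is then a monomial in w, a:
δQ/Q = √((δw/w)² + (3·δa/a)²) = √(0.00477 + 0.0343) = 0.198

0.198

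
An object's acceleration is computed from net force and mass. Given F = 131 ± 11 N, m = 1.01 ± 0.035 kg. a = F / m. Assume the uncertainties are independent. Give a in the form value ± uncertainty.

130 ± 11.8 m/s^2

Each factor contributes (exponent × relative error)² to (δa/a)²:
  (1·δF/F)² = (1×0.0840)² = 0.00705;  (-1·δm/m)² = (-1×0.0347)² = 0.00120
δa/a = √(0.00825) = 0.0908
a = 130 m/s^2, so δa = 0.0908 × 130 = 11.8 m/s^2.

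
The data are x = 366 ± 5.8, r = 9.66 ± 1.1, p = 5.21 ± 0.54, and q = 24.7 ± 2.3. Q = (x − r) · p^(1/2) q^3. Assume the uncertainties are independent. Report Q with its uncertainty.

Let u = x − r = 356. δu = √(δx² + δr²) = √(33.6 + 1.21) = 5.90, so δu/u = 0.0166.
Q is then a monomial in u, p, q:
δQ/Q = √((δu/u)² + (½·δp/p)² + (3·δq/q)²) = √(0.000274 + 0.00269 + 0.0780) = 0.285
Q = 1.23e+07, so δQ = 0.285 × 1.23e+07 = 3.49e+06.

(1.23 ± 0.349) × 10^7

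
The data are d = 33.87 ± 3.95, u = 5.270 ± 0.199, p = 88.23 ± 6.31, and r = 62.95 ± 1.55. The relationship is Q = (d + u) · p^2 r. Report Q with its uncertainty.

Let w = d + u = 39.14. δw = √(δd² + δu²) = √(15.6 + 0.0396) = 3.96, so δw/w = 0.101.
Q is then a monomial in w, p, r:
δQ/Q = √((δw/w)² + (2·δp/p)² + (1·δr/r)²) = √(0.0102 + 0.0205 + 0.000606) = 0.177
Q = 1.918e+07, so δQ = 0.177 × 1.918e+07 = 3.39e+06.

(1.918 ± 0.339) × 10^7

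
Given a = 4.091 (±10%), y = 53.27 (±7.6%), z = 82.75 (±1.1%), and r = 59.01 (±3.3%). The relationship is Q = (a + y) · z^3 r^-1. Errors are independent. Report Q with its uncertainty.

550800 ± 46800

Let u = a + y = 57.36. δu = √(δa² + δy²) = √(0.167 + 16.4) = 4.07, so δu/u = 0.0709.
Q is then a monomial in u, z, r:
δQ/Q = √((δu/u)² + (3·δz/z)² + (-1·δr/r)²) = √(0.00503 + 0.00109 + 0.00109) = 0.0849
Q = 550800, so δQ = 0.0849 × 550800 = 46800.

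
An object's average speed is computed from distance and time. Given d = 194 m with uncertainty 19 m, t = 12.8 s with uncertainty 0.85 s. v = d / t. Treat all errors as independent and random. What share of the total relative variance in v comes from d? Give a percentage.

(δv/v)² = (1·δd/d)² + (-1·δt/t)²
  d term: (1×0.0979)² = 0.00959
  t term: (-1×0.0664)² = 0.00441
Total = 0.0140. Share from d = 0.00959/0.0140 = 0.685.

68.5%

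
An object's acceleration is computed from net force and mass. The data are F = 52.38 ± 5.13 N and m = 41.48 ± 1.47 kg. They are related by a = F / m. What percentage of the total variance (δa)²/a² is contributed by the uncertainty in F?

(δa/a)² = (1·δF/F)² + (-1·δm/m)²
  F term: (1×0.0979)² = 0.00959
  m term: (-1×0.0354)² = 0.00126
Total = 0.0108. Share from F = 0.00959/0.0108 = 0.884.

88.4%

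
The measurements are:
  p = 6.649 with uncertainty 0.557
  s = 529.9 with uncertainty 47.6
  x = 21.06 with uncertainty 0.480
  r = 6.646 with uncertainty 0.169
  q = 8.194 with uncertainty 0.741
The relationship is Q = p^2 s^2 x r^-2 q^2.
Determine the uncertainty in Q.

1.23e+08

Relative error in a monomial: (δQ/Q)² = Σ (nᵢ · δxᵢ/xᵢ)².
  (2·δp/p)² = (2×0.0838)² = 0.0281;  (2·δs/s)² = (2×0.0898)² = 0.0323;  (1·δx/x)² = (1×0.0228)² = 0.000519;  (-2·δr/r)² = (-2×0.0254)² = 0.00259;  (2·δq/q)² = (2×0.0904)² = 0.0327
δQ/Q = √(0.0962) = 0.310
Q = 3.974e+08, so δQ = 0.310 × 3.974e+08 = 1.23e+08.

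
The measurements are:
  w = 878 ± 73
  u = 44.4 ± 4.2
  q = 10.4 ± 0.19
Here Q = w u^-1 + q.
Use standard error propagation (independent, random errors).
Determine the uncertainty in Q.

Let p = w·u^-1 = 19.8. δp/p = √((1·δw/w)² + (-1·δu/u)²) = √(0.00691 + 0.00895) = 0.126, so δp = 2.49.
Q = p + q: δQ = √(δp² + δq²) = √(6.20 + 0.0361) = 2.50

2.50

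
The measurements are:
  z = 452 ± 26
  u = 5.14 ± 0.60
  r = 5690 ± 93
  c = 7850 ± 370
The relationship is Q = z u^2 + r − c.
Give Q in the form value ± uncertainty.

Let p = z·u^2 = 11900. δp/p = √((1·δz/z)² + (2·δu/u)²) = √(0.00331 + 0.0545) = 0.240, so δp = 2870.
Q = p + r − c: δQ = √(δp² + δr² + δc²) = √(8.24e+06 + 8650 + 1.37e+05) = 2900
Q = 9780.

9780 ± 2900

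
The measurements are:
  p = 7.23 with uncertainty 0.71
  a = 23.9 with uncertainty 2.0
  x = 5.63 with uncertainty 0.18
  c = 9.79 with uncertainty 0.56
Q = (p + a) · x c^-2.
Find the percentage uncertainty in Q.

13.7%

Let u = p + a = 31.1. δu = √(δp² + δa²) = √(0.504 + 4.00) = 2.12, so δu/u = 0.0682.
Q is then a monomial in u, x, c:
δQ/Q = √((δu/u)² + (1·δx/x)² + (-2·δc/c)²) = √(0.00465 + 0.00102 + 0.0131) = 0.137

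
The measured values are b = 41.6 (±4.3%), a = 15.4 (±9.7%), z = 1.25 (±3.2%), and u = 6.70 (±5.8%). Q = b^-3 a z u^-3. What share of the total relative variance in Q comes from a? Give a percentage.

(δQ/Q)² = (-3·δb/b)² + (1·δa/a)² + (1·δz/z)² + (-3·δu/u)²
  b term: (-3×0.0430)² = 0.0166
  a term: (1×0.0970)² = 0.00941
  z term: (1×0.0320)² = 0.00102
  u term: (-3×0.0580)² = 0.0303
Total = 0.0573. Share from a = 0.00941/0.0573 = 0.164.

16.4%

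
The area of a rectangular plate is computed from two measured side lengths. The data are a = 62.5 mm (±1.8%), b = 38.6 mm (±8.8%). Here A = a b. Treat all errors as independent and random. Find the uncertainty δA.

217 mm^2

Each factor contributes (exponent × relative error)² to (δA/A)²:
  (1·δa/a)² = (1×0.0180)² = 0.000324;  (1·δb/b)² = (1×0.0880)² = 0.00774
δA/A = √(0.00807) = 0.0898
A = 2410 mm^2, so δA = 0.0898 × 2410 = 217 mm^2.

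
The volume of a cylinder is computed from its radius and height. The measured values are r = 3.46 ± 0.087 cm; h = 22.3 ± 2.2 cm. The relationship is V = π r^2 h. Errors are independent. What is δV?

Products/powers → add relative errors in quadrature, weighted by exponent:
  (2·δr/r)² = (2×0.0251)² = 0.00253;  (1·δh/h)² = (1×0.0987)² = 0.00973
δV/V = √(0.0123) = 0.111
V = 839 cm^3, so δV = 0.111 × 839 = 92.9 cm^3.

92.9 cm^3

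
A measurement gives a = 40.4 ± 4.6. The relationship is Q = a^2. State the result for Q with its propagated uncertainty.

1630 ± 372

Relative error in a monomial: (δQ/Q)² = Σ (nᵢ · δxᵢ/xᵢ)².
  (2·δa/a)² = (2×0.114)² = 0.0519
δQ/Q = √(0.0519) = 0.228
Q = 1630, so δQ = 0.228 × 1630 = 372.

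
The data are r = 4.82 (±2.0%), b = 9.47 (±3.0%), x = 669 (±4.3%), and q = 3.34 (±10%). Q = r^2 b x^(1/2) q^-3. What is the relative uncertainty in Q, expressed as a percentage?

Since Q is a product/quotient, work with relative uncertainties:
  (2·δr/r)² = (2×0.0200)² = 0.00160;  (1·δb/b)² = (1×0.0300)² = 0.000900;  (½·δx/x)² = (0.5×0.0430)² = 0.000462;  (-3·δq/q)² = (-3×0.100)² = 0.0900
δQ/Q = √(0.0930) = 0.305

30.5%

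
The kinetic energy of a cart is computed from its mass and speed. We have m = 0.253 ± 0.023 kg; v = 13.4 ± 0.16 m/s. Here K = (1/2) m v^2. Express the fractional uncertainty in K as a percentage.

K is a product of powers, so relative uncertainties combine in quadrature:
  (1·δm/m)² = (1×0.0909)² = 0.00826;  (2·δv/v)² = (2×0.0119)² = 0.000570
δK/K = √(0.00883) = 0.0940

9.40%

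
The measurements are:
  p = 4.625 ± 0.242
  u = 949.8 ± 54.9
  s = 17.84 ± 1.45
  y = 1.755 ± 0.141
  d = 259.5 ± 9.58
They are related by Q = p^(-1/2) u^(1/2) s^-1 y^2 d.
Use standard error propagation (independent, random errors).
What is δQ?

121

For a monomial Q ∝ p^(-1/2), u^(1/2), s^-1, y^2, d, fractional errors add in quadrature:
  (−½·δp/p)² = (-0.5×0.0523)² = 0.000684;  (½·δu/u)² = (0.5×0.0578)² = 0.000835;  (-1·δs/s)² = (-1×0.0813)² = 0.00661;  (2·δy/y)² = (2×0.0803)² = 0.0258;  (1·δd/d)² = (1×0.0369)² = 0.00136
δQ/Q = √(0.0353) = 0.188
Q = 642.0, so δQ = 0.188 × 642.0 = 121.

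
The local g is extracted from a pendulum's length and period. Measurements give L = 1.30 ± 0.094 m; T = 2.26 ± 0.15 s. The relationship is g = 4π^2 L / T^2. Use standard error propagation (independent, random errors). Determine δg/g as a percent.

Relative error in a monomial: (δg/g)² = Σ (nᵢ · δxᵢ/xᵢ)².
  (1·δL/L)² = (1×0.0723)² = 0.00523;  (-2·δT/T)² = (-2×0.0664)² = 0.0176
δg/g = √(0.0228) = 0.151

15.1%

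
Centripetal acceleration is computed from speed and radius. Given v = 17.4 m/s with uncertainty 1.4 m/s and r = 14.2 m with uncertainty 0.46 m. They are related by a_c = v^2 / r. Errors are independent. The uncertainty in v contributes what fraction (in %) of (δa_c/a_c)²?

96.1%

(δa_c/a_c)² = (2·δv/v)² + (-1·δr/r)²
  v term: (2×0.0805)² = 0.0259
  r term: (-1×0.0324)² = 0.00105
Total = 0.0269. Share from v = 0.0259/0.0269 = 0.961.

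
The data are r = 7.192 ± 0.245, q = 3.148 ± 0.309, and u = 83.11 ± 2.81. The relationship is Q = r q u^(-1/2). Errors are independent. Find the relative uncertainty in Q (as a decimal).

0.105

Since Q is a product/quotient, work with relative uncertainties:
  (1·δr/r)² = (1×0.0341)² = 0.00116;  (1·δq/q)² = (1×0.0982)² = 0.00963;  (−½·δu/u)² = (-0.5×0.0338)² = 0.000286
δQ/Q = √(0.0111) = 0.105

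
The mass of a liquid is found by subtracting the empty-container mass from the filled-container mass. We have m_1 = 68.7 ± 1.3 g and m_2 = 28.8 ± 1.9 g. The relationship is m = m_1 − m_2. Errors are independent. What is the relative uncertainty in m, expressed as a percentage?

Sums and differences: (δm)² = Σ (cᵢ δxᵢ)².
  (δm_1)² = 1.69;  (δm_2)² = 3.61
δm = √(5.30) = 2.30 g
m = 39.9 g, so δm/m = 2.30/39.9 = 0.0577.

5.77%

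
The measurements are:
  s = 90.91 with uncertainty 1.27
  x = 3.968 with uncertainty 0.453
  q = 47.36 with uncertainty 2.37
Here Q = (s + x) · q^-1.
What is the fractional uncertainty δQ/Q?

0.0520

Let u = s + x = 94.88. δu = √(δs² + δx²) = √(1.61 + 0.205) = 1.35, so δu/u = 0.0142.
Q is then a monomial in u, q:
δQ/Q = √((δu/u)² + (-1·δq/q)²) = √(0.000202 + 0.00250) = 0.0520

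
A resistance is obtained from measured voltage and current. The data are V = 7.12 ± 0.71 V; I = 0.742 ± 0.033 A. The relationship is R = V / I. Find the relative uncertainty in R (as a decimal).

0.109

Each factor contributes (exponent × relative error)² to (δR/R)²:
  (1·δV/V)² = (1×0.0997)² = 0.00994;  (-1·δI/I)² = (-1×0.0445)² = 0.00198
δR/R = √(0.0119) = 0.109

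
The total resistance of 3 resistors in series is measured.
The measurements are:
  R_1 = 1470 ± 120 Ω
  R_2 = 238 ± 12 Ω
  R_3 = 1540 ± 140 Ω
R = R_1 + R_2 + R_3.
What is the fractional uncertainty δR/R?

Each term contributes (cᵢ δxᵢ)² to (δR)²:
  (δR_1)² = 14400;  (δR_2)² = 144;  (δR_3)² = 19600
δR = √(34100) = 185 Ω
R = 3250 Ω, so δR/R = 185/3250 = 0.0569.

0.0569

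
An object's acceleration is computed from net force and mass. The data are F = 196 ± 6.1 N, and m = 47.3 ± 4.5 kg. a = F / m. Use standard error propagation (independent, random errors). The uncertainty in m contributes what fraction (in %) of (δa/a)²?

(δa/a)² = (1·δF/F)² + (-1·δm/m)²
  F term: (1×0.0311)² = 0.000969
  m term: (-1×0.0951)² = 0.00905
Total = 0.0100. Share from m = 0.00905/0.0100 = 0.903.

90.3%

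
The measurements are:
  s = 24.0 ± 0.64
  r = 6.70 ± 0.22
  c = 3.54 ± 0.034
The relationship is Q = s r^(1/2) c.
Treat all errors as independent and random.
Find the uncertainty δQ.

Relative error in a monomial: (δQ/Q)² = Σ (nᵢ · δxᵢ/xᵢ)².
  (1·δs/s)² = (1×0.0267)² = 0.000711;  (½·δr/r)² = (0.5×0.0328)² = 0.000270;  (1·δc/c)² = (1×0.00960)² = 9.22e-05
δQ/Q = √(0.00107) = 0.0328
Q = 220, so δQ = 0.0328 × 220 = 7.20.

7.20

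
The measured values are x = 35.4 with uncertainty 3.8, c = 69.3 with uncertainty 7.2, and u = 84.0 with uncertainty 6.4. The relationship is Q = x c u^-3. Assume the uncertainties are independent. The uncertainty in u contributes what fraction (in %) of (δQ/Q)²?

70.1%

(δQ/Q)² = (1·δx/x)² + (1·δc/c)² + (-3·δu/u)²
  x term: (1×0.107)² = 0.0115
  c term: (1×0.104)² = 0.0108
  u term: (-3×0.0762)² = 0.0522
Total = 0.0746. Share from u = 0.0522/0.0746 = 0.701.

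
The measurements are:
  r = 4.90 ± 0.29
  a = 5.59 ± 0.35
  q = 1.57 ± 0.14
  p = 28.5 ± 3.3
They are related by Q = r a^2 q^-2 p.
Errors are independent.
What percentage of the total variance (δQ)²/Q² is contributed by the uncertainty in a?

(δQ/Q)² = (1·δr/r)² + (2·δa/a)² + (-2·δq/q)² + (1·δp/p)²
  r term: (1×0.0592)² = 0.00350
  a term: (2×0.0626)² = 0.0157
  q term: (-2×0.0892)² = 0.0318
  p term: (1×0.116)² = 0.0134
Total = 0.0644. Share from a = 0.0157/0.0644 = 0.244.

24.4%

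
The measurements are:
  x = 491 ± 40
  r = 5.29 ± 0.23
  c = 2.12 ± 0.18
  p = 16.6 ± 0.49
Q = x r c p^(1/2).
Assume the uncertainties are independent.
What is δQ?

Each factor contributes (exponent × relative error)² to (δQ/Q)²:
  (1·δx/x)² = (1×0.0815)² = 0.00664;  (1·δr/r)² = (1×0.0435)² = 0.00189;  (1·δc/c)² = (1×0.0849)² = 0.00721;  (½·δp/p)² = (0.5×0.0295)² = 0.000218
δQ/Q = √(0.0160) = 0.126
Q = 22400, so δQ = 0.126 × 22400 = 2830.

2830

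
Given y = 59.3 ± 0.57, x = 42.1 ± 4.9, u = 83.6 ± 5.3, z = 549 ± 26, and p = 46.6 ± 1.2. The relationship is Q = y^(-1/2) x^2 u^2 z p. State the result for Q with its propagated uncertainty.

(4.12 ± 1.11) × 10^10

For a monomial Q ∝ y^(-1/2), x^2, u^2, z, p, fractional errors add in quadrature:
  (−½·δy/y)² = (-0.5×0.00961)² = 2.31e-05;  (2·δx/x)² = (2×0.116)² = 0.0542;  (2·δu/u)² = (2×0.0634)² = 0.0161;  (1·δz/z)² = (1×0.0474)² = 0.00224;  (1·δp/p)² = (1×0.0258)² = 0.000663
δQ/Q = √(0.0732) = 0.271
Q = 4.12e+10, so δQ = 0.271 × 4.12e+10 = 1.11e+10.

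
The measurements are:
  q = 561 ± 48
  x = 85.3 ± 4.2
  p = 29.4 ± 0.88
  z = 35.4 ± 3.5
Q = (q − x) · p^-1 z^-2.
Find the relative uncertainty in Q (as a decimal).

0.224

Let u = q − x = 476. δu = √(δq² + δx²) = √(2300 + 17.6) = 48.2, so δu/u = 0.101.
Q is then a monomial in u, p, z:
δQ/Q = √((δu/u)² + (-1·δp/p)² + (-2·δz/z)²) = √(0.0103 + 0.000896 + 0.0391) = 0.224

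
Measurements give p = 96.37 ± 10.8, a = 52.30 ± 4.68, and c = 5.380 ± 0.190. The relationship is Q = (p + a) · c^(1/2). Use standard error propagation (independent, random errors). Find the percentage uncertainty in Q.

Let u = p + a = 148.7. δu = √(δp² + δa²) = √(117 + 21.9) = 11.8, so δu/u = 0.0792.
Q is then a monomial in u, c:
δQ/Q = √((δu/u)² + (½·δc/c)²) = √(0.00627 + 0.000312) = 0.0811

8.11%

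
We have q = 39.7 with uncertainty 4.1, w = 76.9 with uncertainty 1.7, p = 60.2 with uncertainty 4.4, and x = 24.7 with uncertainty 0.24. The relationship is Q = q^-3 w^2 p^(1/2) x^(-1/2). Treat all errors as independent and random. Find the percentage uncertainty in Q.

31.5%

Products/powers → add relative errors in quadrature, weighted by exponent:
  (-3·δq/q)² = (-3×0.103)² = 0.0960;  (2·δw/w)² = (2×0.0221)² = 0.00195;  (½·δp/p)² = (0.5×0.0731)² = 0.00134;  (−½·δx/x)² = (-0.5×0.00972)² = 2.36e-05
δQ/Q = √(0.0993) = 0.315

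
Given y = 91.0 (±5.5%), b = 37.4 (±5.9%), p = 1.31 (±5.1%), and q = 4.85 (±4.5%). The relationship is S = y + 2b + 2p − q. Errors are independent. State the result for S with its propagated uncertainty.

164 ± 6.68

Absolute uncertainties add in quadrature for a linear combination:
  (δy)² = 25.1;  (2·δb)² = 19.5;  (2·δp)² = 0.0179;  (δq)² = 0.0476
δS = √(44.6) = 6.68
S = 164.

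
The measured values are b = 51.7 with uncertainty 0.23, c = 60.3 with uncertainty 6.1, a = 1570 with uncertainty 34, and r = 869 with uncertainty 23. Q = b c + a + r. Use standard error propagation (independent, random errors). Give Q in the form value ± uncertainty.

Let p = b·c = 3120. δp/p = √((1·δb/b)² + (1·δc/c)²) = √(1.98e-05 + 0.0102) = 0.101, so δp = 316.
Q = p + a + r: δQ = √(δp² + δa² + δr²) = √(99700 + 1160 + 529) = 318
Q = 5560.

5560 ± 318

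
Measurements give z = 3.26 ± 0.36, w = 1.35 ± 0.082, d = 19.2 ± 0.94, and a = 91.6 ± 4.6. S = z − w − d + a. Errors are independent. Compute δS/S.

Absolute uncertainties add in quadrature for a linear combination:
  (δz)² = 0.130;  (δw)² = 0.00672;  (δd)² = 0.884;  (δa)² = 21.2
δS = √(22.2) = 4.71
S = 74.3, so δS/S = 4.71/74.3 = 0.0634.

0.0634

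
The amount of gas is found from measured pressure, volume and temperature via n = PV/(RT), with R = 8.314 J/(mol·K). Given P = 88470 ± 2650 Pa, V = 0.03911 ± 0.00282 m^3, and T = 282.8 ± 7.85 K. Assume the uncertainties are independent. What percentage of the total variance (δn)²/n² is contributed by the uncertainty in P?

(δn/n)² = (1·δP/P)² + (1·δV/V)² + (-1·δT/T)²
  P term: (1×0.0300)² = 0.000897
  V term: (1×0.0721)² = 0.00520
  T term: (-1×0.0278)² = 0.000771
Total = 0.00687. Share from P = 0.000897/0.00687 = 0.131.

13.1%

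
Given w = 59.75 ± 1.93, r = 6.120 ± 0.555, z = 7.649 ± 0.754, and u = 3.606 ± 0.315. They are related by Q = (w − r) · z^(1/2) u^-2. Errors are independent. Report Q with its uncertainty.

Let h = w − r = 53.63. δh = √(δw² + δr²) = √(3.72 + 0.308) = 2.01, so δh/h = 0.0374.
Q is then a monomial in h, z, u:
δQ/Q = √((δh/h)² + (½·δz/z)² + (-2·δu/u)²) = √(0.00140 + 0.00243 + 0.0305) = 0.185
Q = 11.41, so δQ = 0.185 × 11.41 = 2.11.

11.41 ± 2.11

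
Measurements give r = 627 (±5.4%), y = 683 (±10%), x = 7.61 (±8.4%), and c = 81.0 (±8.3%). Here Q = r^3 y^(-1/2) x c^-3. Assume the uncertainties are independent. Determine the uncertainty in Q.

42.2

Each factor contributes (exponent × relative error)² to (δQ/Q)²:
  (3·δr/r)² = (3×0.0540)² = 0.0262;  (−½·δy/y)² = (-0.5×0.100)² = 0.00250;  (1·δx/x)² = (1×0.0840)² = 0.00706;  (-3·δc/c)² = (-3×0.0830)² = 0.0620
δQ/Q = √(0.0978) = 0.313
Q = 135, so δQ = 0.313 × 135 = 42.2.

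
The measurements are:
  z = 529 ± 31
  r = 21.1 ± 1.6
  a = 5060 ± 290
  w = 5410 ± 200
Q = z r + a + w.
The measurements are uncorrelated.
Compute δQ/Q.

Let p = z·r = 11200. δp/p = √((1·δz/z)² + (1·δr/r)²) = √(0.00343 + 0.00575) = 0.0958, so δp = 1070.
Q = p + a + w: δQ = √(δp² + δa² + δw²) = √(1.14e+06 + 84100 + 40000) = 1130
Q = 21600, so δQ/Q = 1130/21600 = 0.0521.

0.0521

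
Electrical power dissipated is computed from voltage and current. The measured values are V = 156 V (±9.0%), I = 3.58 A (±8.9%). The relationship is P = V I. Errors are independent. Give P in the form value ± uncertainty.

Relative error in a monomial: (δP/P)² = Σ (nᵢ · δxᵢ/xᵢ)².
  (1·δV/V)² = (1×0.0900)² = 0.00810;  (1·δI/I)² = (1×0.0890)² = 0.00792
δP/P = √(0.0160) = 0.127
P = 558 W, so δP = 0.127 × 558 = 70.7 W.

558 ± 70.7 W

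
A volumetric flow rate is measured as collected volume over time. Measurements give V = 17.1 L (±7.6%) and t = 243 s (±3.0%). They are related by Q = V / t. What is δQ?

0.00575 L/s

Relative error in a monomial: (δQ/Q)² = Σ (nᵢ · δxᵢ/xᵢ)².
  (1·δV/V)² = (1×0.0760)² = 0.00578;  (-1·δt/t)² = (-1×0.0300)² = 0.000900
δQ/Q = √(0.00668) = 0.0817
Q = 0.0704 L/s, so δQ = 0.0817 × 0.0704 = 0.00575 L/s.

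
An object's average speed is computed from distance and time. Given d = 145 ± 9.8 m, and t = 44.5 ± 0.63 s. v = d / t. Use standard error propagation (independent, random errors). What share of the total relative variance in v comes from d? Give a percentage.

95.8%

(δv/v)² = (1·δd/d)² + (-1·δt/t)²
  d term: (1×0.0676)² = 0.00457
  t term: (-1×0.0142)² = 0.000200
Total = 0.00477. Share from d = 0.00457/0.00477 = 0.958.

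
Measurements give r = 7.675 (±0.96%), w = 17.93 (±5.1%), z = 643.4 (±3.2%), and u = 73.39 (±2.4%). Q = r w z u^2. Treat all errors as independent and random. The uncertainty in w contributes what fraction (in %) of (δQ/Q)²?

(δQ/Q)² = (1·δr/r)² + (1·δw/w)² + (1·δz/z)² + (2·δu/u)²
  r term: (1×0.00960)² = 9.22e-05
  w term: (1×0.0510)² = 0.00260
  z term: (1×0.0320)² = 0.00102
  u term: (2×0.0240)² = 0.00230
Total = 0.00602. Share from w = 0.00260/0.00602 = 0.432.

43.2%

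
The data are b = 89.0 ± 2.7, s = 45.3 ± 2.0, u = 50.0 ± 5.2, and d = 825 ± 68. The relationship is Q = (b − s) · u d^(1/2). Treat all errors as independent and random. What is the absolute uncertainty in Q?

Let w = b − s = 43.7. δw = √(δb² + δs²) = √(7.29 + 4.00) = 3.36, so δw/w = 0.0769.
Q is then a monomial in w, u, d:
δQ/Q = √((δw/w)² + (1·δu/u)² + (½·δd/d)²) = √(0.00591 + 0.0108 + 0.00170) = 0.136
Q = 62800, so δQ = 0.136 × 62800 = 8520.

8520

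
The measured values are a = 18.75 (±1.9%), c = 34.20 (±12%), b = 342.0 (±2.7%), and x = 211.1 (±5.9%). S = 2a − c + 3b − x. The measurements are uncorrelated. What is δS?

S is a linear combination, so absolute uncertainties add in quadrature:
  (2·δa)² = 0.508;  (δc)² = 16.8;  (3·δb)² = 767;  (δx)² = 155
δS = √(940) = 30.7

30.7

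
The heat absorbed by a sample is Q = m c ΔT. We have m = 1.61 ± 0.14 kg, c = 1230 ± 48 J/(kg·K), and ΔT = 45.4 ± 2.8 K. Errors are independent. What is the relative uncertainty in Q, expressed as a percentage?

Products/powers → add relative errors in quadrature, weighted by exponent:
  (1·δm/m)² = (1×0.0870)² = 0.00756;  (1·δc/c)² = (1×0.0390)² = 0.00152;  (1·δΔT/ΔT)² = (1×0.0617)² = 0.00380
δQ/Q = √(0.0129) = 0.114

11.4%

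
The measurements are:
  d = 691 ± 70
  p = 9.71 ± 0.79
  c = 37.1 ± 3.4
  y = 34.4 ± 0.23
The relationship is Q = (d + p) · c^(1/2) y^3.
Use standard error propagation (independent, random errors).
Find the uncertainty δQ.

1.94e+07

Let u = d + p = 701. δu = √(δd² + δp²) = √(4900 + 0.624) = 70.0, so δu/u = 0.0999.
Q is then a monomial in u, c, y:
δQ/Q = √((δu/u)² + (½·δc/c)² + (3·δy/y)²) = √(0.00998 + 0.00210 + 0.000402) = 0.112
Q = 1.74e+08, so δQ = 0.112 × 1.74e+08 = 1.94e+07.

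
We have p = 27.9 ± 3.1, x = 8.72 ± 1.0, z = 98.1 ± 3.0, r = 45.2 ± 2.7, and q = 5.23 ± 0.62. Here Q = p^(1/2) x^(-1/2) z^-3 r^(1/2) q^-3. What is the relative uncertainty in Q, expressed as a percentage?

37.7%

Each factor contributes (exponent × relative error)² to (δQ/Q)²:
  (½·δp/p)² = (0.5×0.111)² = 0.00309;  (−½·δx/x)² = (-0.5×0.115)² = 0.00329;  (-3·δz/z)² = (-3×0.0306)² = 0.00842;  (½·δr/r)² = (0.5×0.0597)² = 0.000892;  (-3·δq/q)² = (-3×0.119)² = 0.126
δQ/Q = √(0.142) = 0.377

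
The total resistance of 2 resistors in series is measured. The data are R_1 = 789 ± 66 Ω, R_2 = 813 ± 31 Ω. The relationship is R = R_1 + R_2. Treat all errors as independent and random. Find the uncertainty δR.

Sums and differences: (δR)² = Σ (cᵢ δxᵢ)².
  (δR_1)² = 4360;  (δR_2)² = 961
δR = √(5320) = 72.9 Ω

72.9 Ω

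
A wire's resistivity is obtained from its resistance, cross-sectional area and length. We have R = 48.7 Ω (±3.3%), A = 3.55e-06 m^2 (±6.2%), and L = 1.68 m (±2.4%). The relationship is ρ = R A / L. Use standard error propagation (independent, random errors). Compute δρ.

7.64e-06 Ω·m

Relative error in a monomial: (δρ/ρ)² = Σ (nᵢ · δxᵢ/xᵢ)².
  (1·δR/R)² = (1×0.0330)² = 0.00109;  (1·δA/A)² = (1×0.0620)² = 0.00384;  (-1·δL/L)² = (-1×0.0240)² = 0.000576
δρ/ρ = √(0.00551) = 0.0742
ρ = 0.000103 Ω·m, so δρ = 0.0742 × 0.000103 = 7.64e-06 Ω·m.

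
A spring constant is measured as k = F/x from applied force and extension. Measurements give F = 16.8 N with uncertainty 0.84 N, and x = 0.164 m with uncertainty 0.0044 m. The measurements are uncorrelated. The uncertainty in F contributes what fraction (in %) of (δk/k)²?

77.6%

(δk/k)² = (1·δF/F)² + (-1·δx/x)²
  F term: (1×0.0500)² = 0.00250
  x term: (-1×0.0268)² = 0.000720
Total = 0.00322. Share from F = 0.00250/0.00322 = 0.776.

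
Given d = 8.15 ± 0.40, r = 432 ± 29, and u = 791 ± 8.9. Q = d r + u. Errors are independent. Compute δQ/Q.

Let p = d·r = 3520. δp/p = √((1·δd/d)² + (1·δr/r)²) = √(0.00241 + 0.00451) = 0.0832, so δp = 293.
Q = p + u: δQ = √(δp² + δu²) = √(85700 + 79.2) = 293
Q = 4310, so δQ/Q = 293/4310 = 0.0679.

0.0679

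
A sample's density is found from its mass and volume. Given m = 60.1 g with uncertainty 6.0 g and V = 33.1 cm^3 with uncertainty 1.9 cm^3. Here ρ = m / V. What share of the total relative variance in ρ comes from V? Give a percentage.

24.8%

(δρ/ρ)² = (1·δm/m)² + (-1·δV/V)²
  m term: (1×0.0998)² = 0.00997
  V term: (-1×0.0574)² = 0.00329
Total = 0.0133. Share from V = 0.00329/0.0133 = 0.248.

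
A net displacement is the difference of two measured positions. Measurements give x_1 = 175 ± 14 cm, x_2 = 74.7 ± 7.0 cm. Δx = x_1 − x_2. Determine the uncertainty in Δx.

15.7 cm

Absolute uncertainties add in quadrature for a linear combination:
  (δx_1)² = 196;  (δx_2)² = 49.0
δΔx = √(245) = 15.7 cm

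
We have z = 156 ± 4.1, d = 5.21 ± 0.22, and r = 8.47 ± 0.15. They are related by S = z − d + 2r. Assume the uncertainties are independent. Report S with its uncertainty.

168 ± 4.12

Each term contributes (cᵢ δxᵢ)² to (δS)²:
  (δz)² = 16.8;  (δd)² = 0.0484;  (2·δr)² = 0.0900
δS = √(16.9) = 4.12
S = 168.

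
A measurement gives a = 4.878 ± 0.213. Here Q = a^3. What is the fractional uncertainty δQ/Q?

Q ∝ a^3, so δQ/Q = |3| · δa/a = 3 × 0.0437 = 0.131.

0.131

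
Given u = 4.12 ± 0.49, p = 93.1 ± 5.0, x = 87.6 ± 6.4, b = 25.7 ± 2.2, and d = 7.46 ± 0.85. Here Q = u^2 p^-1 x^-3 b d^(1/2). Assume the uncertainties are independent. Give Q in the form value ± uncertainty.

(1.90 ± 0.654) × 10^-5

Each factor contributes (exponent × relative error)² to (δQ/Q)²:
  (2·δu/u)² = (2×0.119)² = 0.0566;  (-1·δp/p)² = (-1×0.0537)² = 0.00288;  (-3·δx/x)² = (-3×0.0731)² = 0.0480;  (1·δb/b)² = (1×0.0856)² = 0.00733;  (½·δd/d)² = (0.5×0.114)² = 0.00325
δQ/Q = √(0.118) = 0.344
Q = 1.9e-05, so δQ = 0.344 × 1.9e-05 = 6.54e-06.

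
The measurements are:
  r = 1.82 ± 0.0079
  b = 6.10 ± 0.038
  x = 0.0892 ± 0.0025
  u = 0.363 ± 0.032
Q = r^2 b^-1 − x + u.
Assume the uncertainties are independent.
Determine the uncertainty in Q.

0.0326

Let p = r^2·b^-1 = 0.543. δp/p = √((2·δr/r)² + (-1·δb/b)²) = √(7.54e-05 + 3.88e-05) = 0.0107, so δp = 0.00580.
Q = p − x + u: δQ = √(δp² + δx² + δu²) = √(3.37e-05 + 6.25e-06 + 0.00102) = 0.0326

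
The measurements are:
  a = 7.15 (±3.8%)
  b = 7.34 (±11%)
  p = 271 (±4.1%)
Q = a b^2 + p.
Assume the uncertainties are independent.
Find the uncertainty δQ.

86.7

Let w = a·b^2 = 385. δw/w = √((1·δa/a)² + (2·δb/b)²) = √(0.00144 + 0.0484) = 0.223, so δw = 86.0.
Q = w + p: δQ = √(δw² + δp²) = √(7400 + 123) = 86.7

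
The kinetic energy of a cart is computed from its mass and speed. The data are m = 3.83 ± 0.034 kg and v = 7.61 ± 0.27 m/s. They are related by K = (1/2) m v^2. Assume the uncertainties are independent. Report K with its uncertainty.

Products/powers → add relative errors in quadrature, weighted by exponent:
  (1·δm/m)² = (1×0.00888)² = 7.88e-05;  (2·δv/v)² = (2×0.0355)² = 0.00504
δK/K = √(0.00511) = 0.0715
K = 111 J, so δK = 0.0715 × 111 = 7.93 J.

111 ± 7.93 J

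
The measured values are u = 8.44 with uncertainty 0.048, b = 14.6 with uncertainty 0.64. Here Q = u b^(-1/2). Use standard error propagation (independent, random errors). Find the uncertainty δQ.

0.0500

Products/powers → add relative errors in quadrature, weighted by exponent:
  (1·δu/u)² = (1×0.00569)² = 3.23e-05;  (−½·δb/b)² = (-0.5×0.0438)² = 0.000480
δQ/Q = √(0.000513) = 0.0226
Q = 2.21, so δQ = 0.0226 × 2.21 = 0.0500.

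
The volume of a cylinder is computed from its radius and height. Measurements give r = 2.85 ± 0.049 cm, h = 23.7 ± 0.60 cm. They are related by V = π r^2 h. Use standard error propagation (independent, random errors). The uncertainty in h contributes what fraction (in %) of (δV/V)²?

(δV/V)² = (2·δr/r)² + (1·δh/h)²
  r term: (2×0.0172)² = 0.00118
  h term: (1×0.0253)² = 0.000641
Total = 0.00182. Share from h = 0.000641/0.00182 = 0.352.

35.2%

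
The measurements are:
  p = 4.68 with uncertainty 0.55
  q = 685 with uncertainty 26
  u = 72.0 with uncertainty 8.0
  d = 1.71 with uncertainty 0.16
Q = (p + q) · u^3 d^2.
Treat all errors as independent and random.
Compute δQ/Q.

0.384

Let w = p + q = 690. δw = √(δp² + δq²) = √(0.303 + 676) = 26.0, so δw/w = 0.0377.
Q is then a monomial in w, u, d:
δQ/Q = √((δw/w)² + (3·δu/u)² + (2·δd/d)²) = √(0.00142 + 0.111 + 0.0350) = 0.384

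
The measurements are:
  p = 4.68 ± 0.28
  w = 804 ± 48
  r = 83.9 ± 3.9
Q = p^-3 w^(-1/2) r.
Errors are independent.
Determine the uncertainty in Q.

0.00542

Products/powers → add relative errors in quadrature, weighted by exponent:
  (-3·δp/p)² = (-3×0.0598)² = 0.0322;  (−½·δw/w)² = (-0.5×0.0597)² = 0.000891;  (1·δr/r)² = (1×0.0465)² = 0.00216
δQ/Q = √(0.0353) = 0.188
Q = 0.0289, so δQ = 0.188 × 0.0289 = 0.00542.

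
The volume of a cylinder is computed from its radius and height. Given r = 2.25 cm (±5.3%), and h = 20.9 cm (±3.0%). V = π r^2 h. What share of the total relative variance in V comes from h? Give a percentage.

7.42%

(δV/V)² = (2·δr/r)² + (1·δh/h)²
  r term: (2×0.0530)² = 0.0112
  h term: (1×0.0300)² = 0.000900
Total = 0.0121. Share from h = 0.000900/0.0121 = 0.0742.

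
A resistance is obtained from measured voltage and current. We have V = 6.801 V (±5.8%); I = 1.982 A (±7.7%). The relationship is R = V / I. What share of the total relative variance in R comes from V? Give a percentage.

36.2%

(δR/R)² = (1·δV/V)² + (-1·δI/I)²
  V term: (1×0.0580)² = 0.00336
  I term: (-1×0.0770)² = 0.00593
Total = 0.00929. Share from V = 0.00336/0.00929 = 0.362.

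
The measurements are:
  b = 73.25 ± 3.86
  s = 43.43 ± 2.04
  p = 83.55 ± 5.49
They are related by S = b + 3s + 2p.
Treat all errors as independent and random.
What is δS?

13.1

Absolute uncertainties add in quadrature for a linear combination:
  (δb)² = 14.9;  (3·δs)² = 37.5;  (2·δp)² = 121
δS = √(173) = 13.1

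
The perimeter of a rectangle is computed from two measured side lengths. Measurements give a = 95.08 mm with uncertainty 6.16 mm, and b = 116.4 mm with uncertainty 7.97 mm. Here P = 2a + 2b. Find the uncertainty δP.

20.1 mm

Each term contributes (cᵢ δxᵢ)² to (δP)²:
  (2·δa)² = 152;  (2·δb)² = 254
δP = √(406) = 20.1 mm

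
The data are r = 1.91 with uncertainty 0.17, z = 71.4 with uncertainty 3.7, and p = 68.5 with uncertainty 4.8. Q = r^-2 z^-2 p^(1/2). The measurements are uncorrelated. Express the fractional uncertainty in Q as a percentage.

Products/powers → add relative errors in quadrature, weighted by exponent:
  (-2·δr/r)² = (-2×0.0890)² = 0.0317;  (-2·δz/z)² = (-2×0.0518)² = 0.0107;  (½·δp/p)² = (0.5×0.0701)² = 0.00123
δQ/Q = √(0.0437) = 0.209

20.9%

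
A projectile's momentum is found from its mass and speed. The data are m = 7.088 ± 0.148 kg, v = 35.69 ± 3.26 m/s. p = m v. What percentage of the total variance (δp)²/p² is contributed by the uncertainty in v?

(δp/p)² = (1·δm/m)² + (1·δv/v)²
  m term: (1×0.0209)² = 0.000436
  v term: (1×0.0913)² = 0.00834
Total = 0.00878. Share from v = 0.00834/0.00878 = 0.950.

95.0%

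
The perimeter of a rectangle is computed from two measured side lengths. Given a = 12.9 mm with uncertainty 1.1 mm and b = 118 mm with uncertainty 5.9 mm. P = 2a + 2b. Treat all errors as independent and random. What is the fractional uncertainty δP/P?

P is a linear combination, so absolute uncertainties add in quadrature:
  (2·δa)² = 4.84;  (2·δb)² = 139
δP = √(144) = 12.0 mm
P = 262 mm, so δP/P = 12.0/262 = 0.0458.

0.0458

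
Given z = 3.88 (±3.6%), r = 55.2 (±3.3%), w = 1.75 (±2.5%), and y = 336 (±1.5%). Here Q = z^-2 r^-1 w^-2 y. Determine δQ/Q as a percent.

9.49%

For a monomial Q ∝ z^-2, r^-1, w^-2, y, fractional errors add in quadrature:
  (-2·δz/z)² = (-2×0.0360)² = 0.00518;  (-1·δr/r)² = (-1×0.0330)² = 0.00109;  (-2·δw/w)² = (-2×0.0250)² = 0.00250;  (1·δy/y)² = (1×0.0150)² = 0.000225
δQ/Q = √(0.00900) = 0.0949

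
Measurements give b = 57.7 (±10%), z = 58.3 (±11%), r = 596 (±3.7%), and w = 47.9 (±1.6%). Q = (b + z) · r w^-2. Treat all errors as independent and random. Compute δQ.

2.68

Let u = b + z = 116. δu = √(δb² + δz²) = √(33.3 + 41.1) = 8.63, so δu/u = 0.0744.
Q is then a monomial in u, r, w:
δQ/Q = √((δu/u)² + (1·δr/r)² + (-2·δw/w)²) = √(0.00553 + 0.00137 + 0.00102) = 0.0890
Q = 30.1, so δQ = 0.0890 × 30.1 = 2.68.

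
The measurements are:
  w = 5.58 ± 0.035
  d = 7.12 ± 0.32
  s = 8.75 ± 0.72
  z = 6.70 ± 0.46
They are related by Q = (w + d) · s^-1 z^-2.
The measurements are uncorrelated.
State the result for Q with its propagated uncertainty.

Let u = w + d = 12.7. δu = √(δw² + δd²) = √(0.00123 + 0.102) = 0.322, so δu/u = 0.0253.
Q is then a monomial in u, s, z:
δQ/Q = √((δu/u)² + (-1·δs/s)² + (-2·δz/z)²) = √(0.000642 + 0.00677 + 0.0189) = 0.162
Q = 0.0323, so δQ = 0.162 × 0.0323 = 0.00524.

0.0323 ± 0.00524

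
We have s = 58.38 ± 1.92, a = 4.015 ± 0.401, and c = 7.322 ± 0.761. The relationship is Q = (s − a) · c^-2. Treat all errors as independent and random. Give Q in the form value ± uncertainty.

1.014 ± 0.214

Let u = s − a = 54.37. δu = √(δs² + δa²) = √(3.69 + 0.161) = 1.96, so δu/u = 0.0361.
Q is then a monomial in u, c:
δQ/Q = √((δu/u)² + (-2·δc/c)²) = √(0.00130 + 0.0432) = 0.211
Q = 1.014, so δQ = 0.211 × 1.014 = 0.214.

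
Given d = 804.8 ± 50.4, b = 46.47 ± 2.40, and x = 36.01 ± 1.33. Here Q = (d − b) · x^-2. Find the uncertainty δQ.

0.0581

Let u = d − b = 758.3. δu = √(δd² + δb²) = √(2540 + 5.76) = 50.5, so δu/u = 0.0665.
Q is then a monomial in u, x:
δQ/Q = √((δu/u)² + (-2·δx/x)²) = √(0.00443 + 0.00546) = 0.0994
Q = 0.5848, so δQ = 0.0994 × 0.5848 = 0.0581.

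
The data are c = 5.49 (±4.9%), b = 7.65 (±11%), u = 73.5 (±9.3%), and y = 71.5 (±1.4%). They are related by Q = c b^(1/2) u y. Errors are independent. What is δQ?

9530

Relative error in a monomial: (δQ/Q)² = Σ (nᵢ · δxᵢ/xᵢ)².
  (1·δc/c)² = (1×0.0490)² = 0.00240;  (½·δb/b)² = (0.5×0.110)² = 0.00302;  (1·δu/u)² = (1×0.0930)² = 0.00865;  (1·δy/y)² = (1×0.0140)² = 0.000196
δQ/Q = √(0.0143) = 0.119
Q = 79800, so δQ = 0.119 × 79800 = 9530.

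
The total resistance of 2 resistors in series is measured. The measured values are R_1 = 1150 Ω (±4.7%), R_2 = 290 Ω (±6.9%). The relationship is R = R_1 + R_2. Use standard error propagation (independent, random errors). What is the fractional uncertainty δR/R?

Sums and differences: (δR)² = Σ (cᵢ δxᵢ)².
  (δR_1)² = 2920;  (δR_2)² = 400
δR = √(3320) = 57.6 Ω
R = 1440 Ω, so δR/R = 57.6/1440 = 0.0400.

0.0400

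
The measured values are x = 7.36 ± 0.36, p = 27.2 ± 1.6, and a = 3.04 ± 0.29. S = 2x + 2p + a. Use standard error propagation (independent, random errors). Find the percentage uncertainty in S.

4.56%

Sums and differences: (δS)² = Σ (cᵢ δxᵢ)².
  (2·δx)² = 0.518;  (2·δp)² = 10.2;  (δa)² = 0.0841
δS = √(10.8) = 3.29
S = 72.2, so δS/S = 3.29/72.2 = 0.0456.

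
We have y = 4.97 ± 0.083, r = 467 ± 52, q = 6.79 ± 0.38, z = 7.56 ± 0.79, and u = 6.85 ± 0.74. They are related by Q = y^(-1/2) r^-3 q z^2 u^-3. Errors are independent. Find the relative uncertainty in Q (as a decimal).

Q is a product of powers, so relative uncertainties combine in quadrature:
  (−½·δy/y)² = (-0.5×0.0167)² = 6.97e-05;  (-3·δr/r)² = (-3×0.111)² = 0.112;  (1·δq/q)² = (1×0.0560)² = 0.00313;  (2·δz/z)² = (2×0.104)² = 0.0437;  (-3·δu/u)² = (-3×0.108)² = 0.105
δQ/Q = √(0.264) = 0.513

0.513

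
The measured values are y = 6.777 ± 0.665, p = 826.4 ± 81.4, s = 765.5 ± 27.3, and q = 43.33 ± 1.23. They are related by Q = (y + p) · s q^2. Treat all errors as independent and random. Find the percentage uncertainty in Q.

Let u = y + p = 833.2. δu = √(δy² + δp²) = √(0.442 + 6630) = 81.4, so δu/u = 0.0977.
Q is then a monomial in u, s, q:
δQ/Q = √((δu/u)² + (1·δs/s)² + (2·δq/q)²) = √(0.00955 + 0.00127 + 0.00322) = 0.118

11.8%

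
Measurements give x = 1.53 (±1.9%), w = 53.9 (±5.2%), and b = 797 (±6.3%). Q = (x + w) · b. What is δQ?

3570

Let u = x + w = 55.4. δu = √(δx² + δw²) = √(0.000845 + 7.86) = 2.80, so δu/u = 0.0506.
Q is then a monomial in u, b:
δQ/Q = √((δu/u)² + (1·δb/b)²) = √(0.00256 + 0.00397) = 0.0808
Q = 44200, so δQ = 0.0808 × 44200 = 3570.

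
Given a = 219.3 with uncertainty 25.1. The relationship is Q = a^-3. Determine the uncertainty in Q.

Q ∝ a^-3, so δQ/Q = |-3| · δa/a = 3 × 0.114 = 0.343.
Q = 9.482e-08, so δQ = 0.343 × 9.482e-08 = 3.26e-08.

3.26e-08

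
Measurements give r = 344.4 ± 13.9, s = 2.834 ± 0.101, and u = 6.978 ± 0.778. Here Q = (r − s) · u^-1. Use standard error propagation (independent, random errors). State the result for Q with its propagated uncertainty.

48.95 ± 5.81

Let w = r − s = 341.6. δw = √(δr² + δs²) = √(193 + 0.0102) = 13.9, so δw/w = 0.0407.
Q is then a monomial in w, u:
δQ/Q = √((δw/w)² + (-1·δu/u)²) = √(0.00166 + 0.0124) = 0.119
Q = 48.95, so δQ = 0.119 × 48.95 = 5.81.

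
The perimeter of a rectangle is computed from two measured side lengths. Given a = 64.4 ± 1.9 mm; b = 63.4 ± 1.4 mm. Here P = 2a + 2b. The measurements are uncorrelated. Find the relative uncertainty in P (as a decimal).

0.0185

Each term contributes (cᵢ δxᵢ)² to (δP)²:
  (2·δa)² = 14.4;  (2·δb)² = 7.84
δP = √(22.3) = 4.72 mm
P = 256 mm, so δP/P = 4.72/256 = 0.0185.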